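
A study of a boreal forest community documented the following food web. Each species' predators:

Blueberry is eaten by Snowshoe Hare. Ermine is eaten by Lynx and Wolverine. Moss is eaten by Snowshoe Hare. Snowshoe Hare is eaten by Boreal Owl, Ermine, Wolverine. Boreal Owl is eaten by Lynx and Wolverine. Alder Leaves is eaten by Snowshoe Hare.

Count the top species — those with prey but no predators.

Top species (has prey, but nothing eats it): Lynx, Wolverine.
Count: 2.

2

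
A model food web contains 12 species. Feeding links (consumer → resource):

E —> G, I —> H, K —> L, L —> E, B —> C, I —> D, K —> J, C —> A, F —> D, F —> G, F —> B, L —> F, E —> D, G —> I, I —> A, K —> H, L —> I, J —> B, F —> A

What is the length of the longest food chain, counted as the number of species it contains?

One longest chain: A → I → G → F → L → K.
It has 6 species and 5 links.

6 species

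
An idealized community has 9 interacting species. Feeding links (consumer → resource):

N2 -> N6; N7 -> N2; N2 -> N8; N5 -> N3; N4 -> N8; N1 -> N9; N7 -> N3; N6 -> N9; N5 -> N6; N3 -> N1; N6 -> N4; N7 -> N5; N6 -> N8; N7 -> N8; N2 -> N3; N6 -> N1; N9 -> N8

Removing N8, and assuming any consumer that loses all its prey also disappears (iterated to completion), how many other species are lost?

8

Remove N8.
Round 1: N9 (all prey gone), N4 (all prey gone) → extinct.
Round 2: N1 (all prey gone) → extinct.
Round 3: N3 (all prey gone), N6 (all prey gone) → extinct.
Round 4: N5 (all prey gone), N2 (all prey gone) → extinct.
Round 5: N7 (all prey gone) → extinct.
No further losses. Total secondary extinctions: 8.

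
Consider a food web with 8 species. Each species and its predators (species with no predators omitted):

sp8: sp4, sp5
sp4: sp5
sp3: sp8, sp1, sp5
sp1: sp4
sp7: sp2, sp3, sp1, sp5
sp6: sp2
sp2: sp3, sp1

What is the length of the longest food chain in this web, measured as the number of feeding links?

5 links

One longest chain: sp7 → sp2 → sp3 → sp8 → sp4 → sp5.
It has 6 species and 5 links.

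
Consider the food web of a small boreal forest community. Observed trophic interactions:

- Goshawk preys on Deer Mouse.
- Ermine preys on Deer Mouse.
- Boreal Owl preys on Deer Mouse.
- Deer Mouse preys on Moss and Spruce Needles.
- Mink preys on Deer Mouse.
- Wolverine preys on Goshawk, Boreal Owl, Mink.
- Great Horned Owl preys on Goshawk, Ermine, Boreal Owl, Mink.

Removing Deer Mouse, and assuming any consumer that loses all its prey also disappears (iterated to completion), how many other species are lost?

Remove Deer Mouse.
Round 1: Mink (all prey gone), Ermine (all prey gone), Goshawk (all prey gone), Boreal Owl (all prey gone) → extinct.
Round 2: Wolverine (all prey gone), Great Horned Owl (all prey gone) → extinct.
No further losses. Total secondary extinctions: 6.

6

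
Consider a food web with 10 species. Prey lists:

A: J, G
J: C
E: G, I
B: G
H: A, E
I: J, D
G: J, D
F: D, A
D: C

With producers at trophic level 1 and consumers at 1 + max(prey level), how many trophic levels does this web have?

Producers (level 1): C.
C → J → G → A → H gives H level 5.
No species has a prey at level 5, so no species reaches level 6.

5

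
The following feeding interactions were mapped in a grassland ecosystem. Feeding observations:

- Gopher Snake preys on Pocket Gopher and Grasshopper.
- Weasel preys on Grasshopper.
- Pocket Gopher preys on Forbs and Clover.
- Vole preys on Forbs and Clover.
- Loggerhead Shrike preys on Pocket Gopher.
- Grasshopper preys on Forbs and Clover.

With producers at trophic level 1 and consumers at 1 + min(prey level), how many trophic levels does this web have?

Producers (level 1): Clover, Forbs.
Following each consumer down to its lowest-level prey: Clover → Pocket Gopher → Loggerhead Shrike (levels 1 through 3).
All prey of Loggerhead Shrike (Pocket Gopher 2) are at level 2 or above, so Loggerhead Shrike is at level 1 + 2 = 3.
Every consumer has at least one prey at level 2 or below, so none exceeds level 3.

3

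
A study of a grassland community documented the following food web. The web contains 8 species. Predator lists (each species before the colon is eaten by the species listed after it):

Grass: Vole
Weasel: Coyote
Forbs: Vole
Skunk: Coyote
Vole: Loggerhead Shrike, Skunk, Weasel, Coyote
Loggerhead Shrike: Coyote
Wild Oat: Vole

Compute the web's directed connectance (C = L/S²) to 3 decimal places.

C = 0.156

The web has S = 8 species and L = 10 feeding links.
C = L / S² = 10 / 64 = 0.1562 ≈ 0.156.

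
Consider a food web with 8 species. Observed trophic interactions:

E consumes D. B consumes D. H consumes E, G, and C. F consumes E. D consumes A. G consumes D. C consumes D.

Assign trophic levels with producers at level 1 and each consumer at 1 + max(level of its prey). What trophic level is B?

A is a producer → level 1.
D eats A → level 2.
B eats D → level 3.

Trophic level 3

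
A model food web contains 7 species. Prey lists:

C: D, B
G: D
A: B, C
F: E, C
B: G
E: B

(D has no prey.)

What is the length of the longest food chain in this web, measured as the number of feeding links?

4 links

One longest chain: D → G → B → E → F.
It has 5 species and 4 links.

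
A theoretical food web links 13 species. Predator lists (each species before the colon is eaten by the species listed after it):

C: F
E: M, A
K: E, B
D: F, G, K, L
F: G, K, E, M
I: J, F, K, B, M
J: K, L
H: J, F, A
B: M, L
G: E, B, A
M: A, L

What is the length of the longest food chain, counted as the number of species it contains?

6 species

One longest chain: H → F → G → E → M → A.
It has 6 species and 5 links.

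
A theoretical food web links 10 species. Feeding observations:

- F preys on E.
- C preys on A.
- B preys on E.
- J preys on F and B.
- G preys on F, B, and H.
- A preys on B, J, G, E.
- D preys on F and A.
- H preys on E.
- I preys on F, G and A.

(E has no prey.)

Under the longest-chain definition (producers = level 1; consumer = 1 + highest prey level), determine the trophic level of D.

E is a producer → level 1.
F eats E → level 2.
J eats F (level 2); other prey at levels: B 2 → level 3.
A eats J (level 3); other prey at levels: E 1, B 2, G 3 → level 4.
D eats A (level 4); other prey at levels: F 2 → level 5.

Trophic level 5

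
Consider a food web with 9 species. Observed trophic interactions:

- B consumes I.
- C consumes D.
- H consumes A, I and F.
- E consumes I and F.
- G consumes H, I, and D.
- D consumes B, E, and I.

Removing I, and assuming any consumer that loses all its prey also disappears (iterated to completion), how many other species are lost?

Remove I.
Round 1: B (all prey gone) → extinct.
No further losses. Total secondary extinctions: 1.

1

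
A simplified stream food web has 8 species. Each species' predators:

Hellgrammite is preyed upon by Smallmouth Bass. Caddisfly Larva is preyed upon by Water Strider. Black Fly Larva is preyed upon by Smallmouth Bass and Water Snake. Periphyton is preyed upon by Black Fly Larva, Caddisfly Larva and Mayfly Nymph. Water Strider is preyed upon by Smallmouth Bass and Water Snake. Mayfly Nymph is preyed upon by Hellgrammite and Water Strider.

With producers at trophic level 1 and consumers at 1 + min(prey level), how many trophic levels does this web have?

Producers (level 1): Periphyton.
Following each consumer down to its lowest-level prey: Periphyton → Mayfly Nymph → Hellgrammite (levels 1 through 3).
All prey of Hellgrammite (Mayfly Nymph 2) are at level 2 or above, so Hellgrammite is at level 1 + 2 = 3.
Every consumer has at least one prey at level 2 or below, so none exceeds level 3.

3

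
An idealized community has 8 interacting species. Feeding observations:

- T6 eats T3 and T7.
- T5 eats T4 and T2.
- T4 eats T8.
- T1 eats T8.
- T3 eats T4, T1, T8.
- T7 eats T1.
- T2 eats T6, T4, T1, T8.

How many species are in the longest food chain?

One longest chain: T8 → T1 → T7 → T6 → T2 → T5.
It has 6 species and 5 links.

6 species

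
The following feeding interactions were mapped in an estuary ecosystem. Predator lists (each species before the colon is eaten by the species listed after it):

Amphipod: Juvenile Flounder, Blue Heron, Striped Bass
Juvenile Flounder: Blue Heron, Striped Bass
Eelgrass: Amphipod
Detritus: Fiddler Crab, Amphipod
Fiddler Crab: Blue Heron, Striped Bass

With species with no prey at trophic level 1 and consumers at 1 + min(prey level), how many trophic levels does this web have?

3

Basal resources (level 1): Detritus, Eelgrass.
Following each consumer down to its lowest-level prey: Detritus → Amphipod → Juvenile Flounder (levels 1 through 3).
All prey of Juvenile Flounder (Amphipod 2) are at level 2 or above, so Juvenile Flounder is at level 1 + 2 = 3.
Every consumer has at least one prey at level 2 or below, so none exceeds level 3.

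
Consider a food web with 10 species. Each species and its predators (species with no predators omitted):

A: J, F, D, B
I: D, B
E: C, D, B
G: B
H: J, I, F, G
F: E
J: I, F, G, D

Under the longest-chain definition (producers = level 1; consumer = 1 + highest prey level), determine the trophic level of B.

H is a producer → level 1.
J eats H (level 1); other prey at levels: A 1 → level 2.
F eats J (level 2); other prey at levels: H 1, A 1 → level 3.
E eats F → level 4.
B eats E (level 4); other prey at levels: A 1, I 3, G 3 → level 5.

Trophic level 5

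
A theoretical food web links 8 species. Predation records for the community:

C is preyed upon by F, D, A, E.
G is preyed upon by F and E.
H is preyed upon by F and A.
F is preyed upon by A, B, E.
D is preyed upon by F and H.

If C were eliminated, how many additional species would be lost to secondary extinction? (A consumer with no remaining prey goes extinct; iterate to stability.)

2

Remove C.
Round 1: D (all prey gone) → extinct.
Round 2: H (all prey gone) → extinct.
No further losses. Total secondary extinctions: 2.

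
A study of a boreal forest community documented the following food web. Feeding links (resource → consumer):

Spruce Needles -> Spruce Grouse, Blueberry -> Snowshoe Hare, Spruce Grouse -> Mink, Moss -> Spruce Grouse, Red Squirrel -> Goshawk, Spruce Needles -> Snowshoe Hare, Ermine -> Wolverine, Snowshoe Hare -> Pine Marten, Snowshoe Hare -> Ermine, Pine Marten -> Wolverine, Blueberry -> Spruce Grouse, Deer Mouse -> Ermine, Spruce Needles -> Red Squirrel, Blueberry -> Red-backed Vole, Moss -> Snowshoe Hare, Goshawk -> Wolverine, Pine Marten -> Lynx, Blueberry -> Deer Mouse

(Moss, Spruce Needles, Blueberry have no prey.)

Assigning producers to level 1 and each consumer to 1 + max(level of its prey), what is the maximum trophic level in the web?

Producers (level 1): Moss, Spruce Needles, Blueberry.
Moss → Snowshoe Hare → Pine Marten → Wolverine gives Wolverine level 4.
No species has a prey at level 4, so no species reaches level 5.

4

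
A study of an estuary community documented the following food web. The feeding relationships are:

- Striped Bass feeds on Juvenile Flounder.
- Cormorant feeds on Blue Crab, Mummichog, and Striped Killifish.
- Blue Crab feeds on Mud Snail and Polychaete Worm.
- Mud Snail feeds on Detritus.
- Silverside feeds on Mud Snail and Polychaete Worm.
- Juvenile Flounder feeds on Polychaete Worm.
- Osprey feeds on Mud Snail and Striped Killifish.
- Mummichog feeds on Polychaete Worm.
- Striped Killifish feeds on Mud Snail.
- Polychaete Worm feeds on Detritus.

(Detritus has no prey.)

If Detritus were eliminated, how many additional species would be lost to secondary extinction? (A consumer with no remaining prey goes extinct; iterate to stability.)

10

Remove Detritus.
Round 1: Mud Snail (all prey gone), Polychaete Worm (all prey gone) → extinct.
Round 2: Juvenile Flounder (all prey gone), Silverside (all prey gone), Striped Killifish (all prey gone), Mummichog (all prey gone), Blue Crab (all prey gone) → extinct.
Round 3: Striped Bass (all prey gone), Osprey (all prey gone), Cormorant (all prey gone) → extinct.
No further losses. Total secondary extinctions: 10.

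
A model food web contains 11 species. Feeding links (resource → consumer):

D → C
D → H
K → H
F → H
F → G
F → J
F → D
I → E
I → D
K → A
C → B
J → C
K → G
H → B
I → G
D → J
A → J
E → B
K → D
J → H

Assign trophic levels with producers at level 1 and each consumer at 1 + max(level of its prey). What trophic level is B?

K is a producer → level 1.
D eats K (level 1); other prey at levels: F 1, I 1 → level 2.
J eats D (level 2); other prey at levels: F 1, A 2 → level 3.
H eats J (level 3); other prey at levels: K 1, F 1, D 2 → level 4.
B eats H (level 4); other prey at levels: E 2, C 4 → level 5.

Trophic level 5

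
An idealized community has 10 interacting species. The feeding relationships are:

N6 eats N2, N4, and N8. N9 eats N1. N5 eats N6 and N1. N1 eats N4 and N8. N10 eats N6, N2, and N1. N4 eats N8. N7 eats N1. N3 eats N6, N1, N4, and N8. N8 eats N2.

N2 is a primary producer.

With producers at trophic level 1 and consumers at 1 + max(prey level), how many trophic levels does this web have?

Producers (level 1): N2.
N2 → N8 → N4 → N1 → N3 gives N3 level 5.
No species has a prey at level 5, so no species reaches level 6.

5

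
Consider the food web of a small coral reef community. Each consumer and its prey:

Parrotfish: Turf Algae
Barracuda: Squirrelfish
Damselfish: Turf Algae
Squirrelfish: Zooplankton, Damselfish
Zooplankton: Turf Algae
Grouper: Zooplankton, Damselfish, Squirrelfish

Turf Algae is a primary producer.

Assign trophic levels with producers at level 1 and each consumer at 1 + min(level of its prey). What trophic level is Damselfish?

Turf Algae is a producer → level 1.
Damselfish eats Turf Algae → level 2.

Trophic level 2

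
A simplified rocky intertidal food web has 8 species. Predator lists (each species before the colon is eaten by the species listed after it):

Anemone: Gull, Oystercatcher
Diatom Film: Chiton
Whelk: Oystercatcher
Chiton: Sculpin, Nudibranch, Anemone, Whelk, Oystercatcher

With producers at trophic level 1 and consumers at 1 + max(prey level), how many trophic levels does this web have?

4

Producers (level 1): Diatom Film.
Diatom Film → Chiton → Anemone → Oystercatcher gives Oystercatcher level 4.
No species has a prey at level 4, so no species reaches level 5.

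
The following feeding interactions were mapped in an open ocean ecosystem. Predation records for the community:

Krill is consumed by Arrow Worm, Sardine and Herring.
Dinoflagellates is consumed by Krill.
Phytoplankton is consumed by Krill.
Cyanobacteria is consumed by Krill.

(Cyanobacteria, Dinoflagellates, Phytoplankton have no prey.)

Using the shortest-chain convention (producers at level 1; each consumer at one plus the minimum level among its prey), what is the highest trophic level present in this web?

Producers (level 1): Cyanobacteria, Dinoflagellates, Phytoplankton.
Following each consumer down to its lowest-level prey: Cyanobacteria → Krill → Arrow Worm (levels 1 through 3).
All prey of Arrow Worm (Krill 2) are at level 2 or above, so Arrow Worm is at level 1 + 2 = 3.
Every consumer has at least one prey at level 2 or below, so none exceeds level 3.

3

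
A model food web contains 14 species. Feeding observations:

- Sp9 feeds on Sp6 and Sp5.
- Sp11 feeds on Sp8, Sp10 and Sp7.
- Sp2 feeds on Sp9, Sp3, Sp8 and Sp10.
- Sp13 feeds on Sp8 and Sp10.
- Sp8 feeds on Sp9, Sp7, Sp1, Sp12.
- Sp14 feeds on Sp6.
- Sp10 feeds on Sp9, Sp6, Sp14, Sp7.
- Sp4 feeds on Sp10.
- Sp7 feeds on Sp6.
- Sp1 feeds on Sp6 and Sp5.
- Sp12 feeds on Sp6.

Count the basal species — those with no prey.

3

Basal species (no prey listed): Sp6, Sp5, Sp3.
Count: 3.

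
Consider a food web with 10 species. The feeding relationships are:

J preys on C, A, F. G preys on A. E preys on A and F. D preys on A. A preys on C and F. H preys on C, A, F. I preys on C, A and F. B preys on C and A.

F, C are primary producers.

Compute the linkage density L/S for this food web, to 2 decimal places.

There are L = 17 links among S = 10 species.
L/S = 17/10 = 1.7000 ≈ 1.70.

L/S = 1.70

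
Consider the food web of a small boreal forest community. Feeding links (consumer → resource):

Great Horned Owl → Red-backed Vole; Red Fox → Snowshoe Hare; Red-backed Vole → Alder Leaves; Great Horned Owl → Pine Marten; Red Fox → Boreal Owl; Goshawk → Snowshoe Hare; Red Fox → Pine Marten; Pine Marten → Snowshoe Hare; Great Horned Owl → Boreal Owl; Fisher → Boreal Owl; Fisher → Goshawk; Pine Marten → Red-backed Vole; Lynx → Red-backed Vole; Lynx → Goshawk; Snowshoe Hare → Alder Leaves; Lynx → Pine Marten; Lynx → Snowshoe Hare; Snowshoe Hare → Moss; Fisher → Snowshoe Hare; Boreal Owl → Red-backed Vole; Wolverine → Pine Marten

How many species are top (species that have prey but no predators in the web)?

5

Top species (has prey, but nothing eats it): Wolverine, Red Fox, Fisher, Lynx, Great Horned Owl.
Count: 5.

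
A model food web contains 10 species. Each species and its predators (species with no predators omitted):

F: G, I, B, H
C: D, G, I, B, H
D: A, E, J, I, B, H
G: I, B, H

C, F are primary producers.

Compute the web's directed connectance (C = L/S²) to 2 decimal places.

C = 0.18

The web has S = 10 species and L = 18 feeding links.
C = L / S² = 18 / 100 = 0.1800 ≈ 0.18.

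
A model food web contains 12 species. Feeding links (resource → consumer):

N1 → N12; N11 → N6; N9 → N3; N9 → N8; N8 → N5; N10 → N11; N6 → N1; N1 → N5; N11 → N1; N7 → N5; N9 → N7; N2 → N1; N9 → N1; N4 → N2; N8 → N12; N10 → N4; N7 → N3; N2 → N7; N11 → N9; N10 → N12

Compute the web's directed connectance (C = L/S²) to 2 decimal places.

The web has S = 12 species and L = 20 feeding links.
C = L / S² = 20 / 144 = 0.1389 ≈ 0.14.

C = 0.14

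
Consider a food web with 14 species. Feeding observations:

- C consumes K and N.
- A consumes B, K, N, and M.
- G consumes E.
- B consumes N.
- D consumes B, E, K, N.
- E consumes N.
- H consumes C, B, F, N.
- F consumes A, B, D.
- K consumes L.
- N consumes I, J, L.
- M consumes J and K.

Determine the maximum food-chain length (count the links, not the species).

One longest chain: L → N → B → A → F → H.
It has 6 species and 5 links.

5 links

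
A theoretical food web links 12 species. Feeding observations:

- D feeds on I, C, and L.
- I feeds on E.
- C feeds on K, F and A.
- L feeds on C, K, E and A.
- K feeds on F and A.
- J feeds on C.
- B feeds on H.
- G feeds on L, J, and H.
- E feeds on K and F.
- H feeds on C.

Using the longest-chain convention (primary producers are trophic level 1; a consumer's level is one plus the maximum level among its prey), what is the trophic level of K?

F is a producer → level 1.
K eats F (level 1); other prey at levels: A 1 → level 2.

Trophic level 2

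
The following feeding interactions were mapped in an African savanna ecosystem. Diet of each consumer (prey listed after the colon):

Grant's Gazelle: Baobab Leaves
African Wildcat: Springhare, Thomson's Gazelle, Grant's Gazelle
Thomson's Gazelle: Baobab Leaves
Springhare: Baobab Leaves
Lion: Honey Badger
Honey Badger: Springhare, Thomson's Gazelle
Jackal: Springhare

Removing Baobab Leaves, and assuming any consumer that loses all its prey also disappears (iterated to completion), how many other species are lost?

7

Remove Baobab Leaves.
Round 1: Springhare (all prey gone), Thomson's Gazelle (all prey gone), Grant's Gazelle (all prey gone) → extinct.
Round 2: Honey Badger (all prey gone), Jackal (all prey gone), African Wildcat (all prey gone) → extinct.
Round 3: Lion (all prey gone) → extinct.
No further losses. Total secondary extinctions: 7.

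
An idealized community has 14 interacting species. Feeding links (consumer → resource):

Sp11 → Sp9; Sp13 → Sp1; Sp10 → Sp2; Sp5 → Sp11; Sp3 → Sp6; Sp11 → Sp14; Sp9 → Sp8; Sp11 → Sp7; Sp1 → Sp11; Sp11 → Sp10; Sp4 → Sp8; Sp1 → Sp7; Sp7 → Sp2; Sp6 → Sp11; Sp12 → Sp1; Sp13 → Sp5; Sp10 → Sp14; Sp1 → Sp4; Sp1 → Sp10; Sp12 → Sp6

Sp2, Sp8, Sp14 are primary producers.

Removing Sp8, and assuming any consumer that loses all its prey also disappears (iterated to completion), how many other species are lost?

2

Remove Sp8.
Round 1: Sp4 (all prey gone), Sp9 (all prey gone) → extinct.
No further losses. Total secondary extinctions: 2.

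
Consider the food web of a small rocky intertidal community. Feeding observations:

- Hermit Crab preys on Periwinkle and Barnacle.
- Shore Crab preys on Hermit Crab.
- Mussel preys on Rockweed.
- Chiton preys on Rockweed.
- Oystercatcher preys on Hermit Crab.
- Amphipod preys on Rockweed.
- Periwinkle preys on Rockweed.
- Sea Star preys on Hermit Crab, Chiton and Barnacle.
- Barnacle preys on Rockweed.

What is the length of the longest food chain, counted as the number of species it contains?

4 species

One longest chain: Rockweed → Barnacle → Hermit Crab → Sea Star.
It has 4 species and 3 links.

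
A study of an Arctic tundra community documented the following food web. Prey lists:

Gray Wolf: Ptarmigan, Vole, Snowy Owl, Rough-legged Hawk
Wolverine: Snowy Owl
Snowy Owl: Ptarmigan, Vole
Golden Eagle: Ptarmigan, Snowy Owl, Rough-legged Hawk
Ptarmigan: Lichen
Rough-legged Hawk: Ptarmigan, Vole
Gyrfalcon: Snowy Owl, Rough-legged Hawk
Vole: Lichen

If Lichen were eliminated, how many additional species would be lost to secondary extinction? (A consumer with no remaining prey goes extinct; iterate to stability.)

Remove Lichen.
Round 1: Ptarmigan (all prey gone), Vole (all prey gone) → extinct.
Round 2: Snowy Owl (all prey gone), Rough-legged Hawk (all prey gone) → extinct.
Round 3: Wolverine (all prey gone), Gyrfalcon (all prey gone), Golden Eagle (all prey gone), Gray Wolf (all prey gone) → extinct.
No further losses. Total secondary extinctions: 8.

8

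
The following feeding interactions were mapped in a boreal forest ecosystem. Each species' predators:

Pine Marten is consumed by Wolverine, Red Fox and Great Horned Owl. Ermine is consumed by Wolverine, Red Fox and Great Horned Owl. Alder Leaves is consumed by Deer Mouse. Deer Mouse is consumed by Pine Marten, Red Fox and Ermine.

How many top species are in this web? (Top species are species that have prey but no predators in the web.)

Top species (has prey, but nothing eats it): Red Fox, Great Horned Owl, Wolverine.
Count: 3.

3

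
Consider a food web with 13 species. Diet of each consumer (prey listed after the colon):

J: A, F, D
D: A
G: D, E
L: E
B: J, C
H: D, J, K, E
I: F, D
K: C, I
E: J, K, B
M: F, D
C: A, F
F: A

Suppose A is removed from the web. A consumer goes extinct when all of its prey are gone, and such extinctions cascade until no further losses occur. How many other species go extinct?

12

Remove A.
Round 1: F (all prey gone), D (all prey gone) → extinct.
Round 2: M (all prey gone), J (all prey gone), C (all prey gone), I (all prey gone) → extinct.
Round 3: K (all prey gone), B (all prey gone) → extinct.
Round 4: E (all prey gone) → extinct.
Round 5: H (all prey gone), L (all prey gone), G (all prey gone) → extinct.
No further losses. Total secondary extinctions: 12.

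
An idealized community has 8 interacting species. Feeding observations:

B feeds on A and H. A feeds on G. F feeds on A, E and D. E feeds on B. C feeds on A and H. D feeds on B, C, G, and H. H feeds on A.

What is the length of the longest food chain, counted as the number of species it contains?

One longest chain: G → A → H → C → D → F.
It has 6 species and 5 links.

6 species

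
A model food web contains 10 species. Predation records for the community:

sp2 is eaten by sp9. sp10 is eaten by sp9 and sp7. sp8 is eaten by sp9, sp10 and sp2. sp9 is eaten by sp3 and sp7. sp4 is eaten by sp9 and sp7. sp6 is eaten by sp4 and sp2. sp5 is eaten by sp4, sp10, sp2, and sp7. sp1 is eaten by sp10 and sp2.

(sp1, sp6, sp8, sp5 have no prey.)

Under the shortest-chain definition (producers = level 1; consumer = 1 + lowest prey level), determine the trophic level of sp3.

sp8 is a producer → level 1.
sp9 eats sp8 → level 2.
sp3 eats sp9 → level 3.
No prey of sp3 is below level 2, so 3 is the minimum.

Trophic level 3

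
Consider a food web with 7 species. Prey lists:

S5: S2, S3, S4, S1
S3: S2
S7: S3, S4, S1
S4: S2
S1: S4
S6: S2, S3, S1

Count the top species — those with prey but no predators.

3

Top species (has prey, but nothing eats it): S7, S6, S5.
Count: 3.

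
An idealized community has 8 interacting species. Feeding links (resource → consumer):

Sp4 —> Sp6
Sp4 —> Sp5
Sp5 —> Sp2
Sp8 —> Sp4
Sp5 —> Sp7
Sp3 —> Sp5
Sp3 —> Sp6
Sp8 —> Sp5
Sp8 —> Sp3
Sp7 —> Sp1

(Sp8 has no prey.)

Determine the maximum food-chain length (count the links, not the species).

4 links

One longest chain: Sp8 → Sp4 → Sp5 → Sp7 → Sp1.
It has 5 species and 4 links.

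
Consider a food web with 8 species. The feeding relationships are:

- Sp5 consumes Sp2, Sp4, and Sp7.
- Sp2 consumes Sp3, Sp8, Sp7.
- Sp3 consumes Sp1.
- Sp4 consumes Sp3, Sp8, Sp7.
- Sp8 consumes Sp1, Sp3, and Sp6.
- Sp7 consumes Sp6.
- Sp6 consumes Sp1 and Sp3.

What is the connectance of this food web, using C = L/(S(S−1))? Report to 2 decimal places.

C = 0.29

The web has S = 8 species and L = 16 feeding links.
C = L / (S(S−1)) = 16 / 56 = 0.2857 ≈ 0.29.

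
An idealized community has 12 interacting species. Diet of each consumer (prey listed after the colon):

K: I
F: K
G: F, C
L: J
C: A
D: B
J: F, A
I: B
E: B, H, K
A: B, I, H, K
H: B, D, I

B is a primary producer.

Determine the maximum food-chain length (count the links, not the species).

5 links

One longest chain: B → D → H → A → C → G.
It has 6 species and 5 links.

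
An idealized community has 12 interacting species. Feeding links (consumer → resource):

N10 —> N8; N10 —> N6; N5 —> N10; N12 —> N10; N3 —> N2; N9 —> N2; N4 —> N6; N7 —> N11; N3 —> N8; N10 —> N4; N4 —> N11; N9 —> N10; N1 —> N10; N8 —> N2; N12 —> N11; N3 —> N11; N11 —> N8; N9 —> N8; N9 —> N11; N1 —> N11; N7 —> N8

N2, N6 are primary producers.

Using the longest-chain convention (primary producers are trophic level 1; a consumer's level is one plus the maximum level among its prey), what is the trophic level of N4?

Trophic level 4

N2 is a producer → level 1.
N8 eats N2 → level 2.
N11 eats N8 → level 3.
N4 eats N11 (level 3); other prey at levels: N6 1 → level 4.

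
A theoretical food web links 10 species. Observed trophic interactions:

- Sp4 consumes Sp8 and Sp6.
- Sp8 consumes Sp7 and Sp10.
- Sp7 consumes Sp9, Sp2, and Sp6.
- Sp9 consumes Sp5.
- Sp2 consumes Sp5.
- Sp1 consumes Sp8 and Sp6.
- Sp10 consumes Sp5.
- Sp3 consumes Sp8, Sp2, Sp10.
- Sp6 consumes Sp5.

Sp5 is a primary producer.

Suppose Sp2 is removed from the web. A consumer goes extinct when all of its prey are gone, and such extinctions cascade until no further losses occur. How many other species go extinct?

Remove Sp2.
Every predator of it retains at least one other prey: Sp7 still has Sp6, Sp9; Sp3 still has Sp10, Sp8.
No consumer loses all prey, so no secondary extinctions occur.

0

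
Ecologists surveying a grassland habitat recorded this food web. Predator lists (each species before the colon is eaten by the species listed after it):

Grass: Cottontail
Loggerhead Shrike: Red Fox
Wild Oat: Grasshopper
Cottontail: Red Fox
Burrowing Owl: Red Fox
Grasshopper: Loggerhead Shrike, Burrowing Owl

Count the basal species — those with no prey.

2

Basal species (no prey listed): Wild Oat, Grass.
Count: 2.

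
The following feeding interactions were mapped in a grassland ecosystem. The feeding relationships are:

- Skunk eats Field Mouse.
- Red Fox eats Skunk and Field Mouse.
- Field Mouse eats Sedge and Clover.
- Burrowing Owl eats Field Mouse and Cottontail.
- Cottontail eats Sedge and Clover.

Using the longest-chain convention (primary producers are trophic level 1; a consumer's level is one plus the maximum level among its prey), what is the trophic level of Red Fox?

Trophic level 4

Sedge is a producer → level 1.
Field Mouse eats Sedge (level 1); other prey at levels: Clover 1 → level 2.
Skunk eats Field Mouse → level 3.
Red Fox eats Skunk (level 3); other prey at levels: Field Mouse 2 → level 4.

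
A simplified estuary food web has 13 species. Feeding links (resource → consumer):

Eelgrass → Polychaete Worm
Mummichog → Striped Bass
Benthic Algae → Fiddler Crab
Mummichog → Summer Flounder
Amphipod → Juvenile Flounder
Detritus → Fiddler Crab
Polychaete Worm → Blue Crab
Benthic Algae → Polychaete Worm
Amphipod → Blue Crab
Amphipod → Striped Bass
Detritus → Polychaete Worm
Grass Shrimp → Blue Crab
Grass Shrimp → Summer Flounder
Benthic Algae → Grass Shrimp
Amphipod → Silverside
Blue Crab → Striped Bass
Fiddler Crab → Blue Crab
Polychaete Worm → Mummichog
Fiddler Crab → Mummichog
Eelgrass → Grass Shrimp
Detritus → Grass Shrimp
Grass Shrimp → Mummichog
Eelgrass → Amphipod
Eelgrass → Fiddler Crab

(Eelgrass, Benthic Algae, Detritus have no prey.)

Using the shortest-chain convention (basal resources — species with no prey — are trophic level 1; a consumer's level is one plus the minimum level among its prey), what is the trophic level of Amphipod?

Eelgrass has no prey (basal) → level 1.
Amphipod eats Eelgrass → level 2.

Trophic level 2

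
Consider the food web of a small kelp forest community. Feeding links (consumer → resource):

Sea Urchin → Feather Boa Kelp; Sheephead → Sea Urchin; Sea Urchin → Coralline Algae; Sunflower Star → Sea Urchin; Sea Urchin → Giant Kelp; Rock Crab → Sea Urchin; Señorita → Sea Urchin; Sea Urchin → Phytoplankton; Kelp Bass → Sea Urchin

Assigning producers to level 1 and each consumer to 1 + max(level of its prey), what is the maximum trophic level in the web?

3

Producers (level 1): Feather Boa Kelp, Coralline Algae, Phytoplankton, Giant Kelp.
Feather Boa Kelp → Sea Urchin → Sheephead gives Sheephead level 3.
No species has a prey at level 3, so no species reaches level 4.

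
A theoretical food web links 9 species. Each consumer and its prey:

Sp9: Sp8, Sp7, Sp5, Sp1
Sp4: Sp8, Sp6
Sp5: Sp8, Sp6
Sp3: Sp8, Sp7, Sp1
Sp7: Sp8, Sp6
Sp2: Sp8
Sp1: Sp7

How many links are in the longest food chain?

3 links

One longest chain: Sp8 → Sp7 → Sp1 → Sp3.
It has 4 species and 3 links.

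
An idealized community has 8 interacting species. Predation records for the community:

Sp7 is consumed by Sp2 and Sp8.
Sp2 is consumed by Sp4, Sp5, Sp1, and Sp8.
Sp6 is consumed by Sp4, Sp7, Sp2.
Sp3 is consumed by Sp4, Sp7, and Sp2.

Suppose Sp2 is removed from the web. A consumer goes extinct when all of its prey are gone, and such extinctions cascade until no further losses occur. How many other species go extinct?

2

Remove Sp2.
Round 1: Sp1 (all prey gone), Sp5 (all prey gone) → extinct.
No further losses. Total secondary extinctions: 2.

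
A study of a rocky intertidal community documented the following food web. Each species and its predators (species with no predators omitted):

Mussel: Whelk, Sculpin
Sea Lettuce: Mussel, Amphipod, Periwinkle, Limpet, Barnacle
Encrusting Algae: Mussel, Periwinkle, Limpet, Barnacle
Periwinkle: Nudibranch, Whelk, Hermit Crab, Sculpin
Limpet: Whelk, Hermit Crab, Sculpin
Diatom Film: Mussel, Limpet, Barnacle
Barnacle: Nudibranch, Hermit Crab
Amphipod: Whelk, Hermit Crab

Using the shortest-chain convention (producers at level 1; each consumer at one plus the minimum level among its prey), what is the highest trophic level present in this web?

Producers (level 1): Sea Lettuce, Encrusting Algae, Diatom Film.
Following each consumer down to its lowest-level prey: Sea Lettuce → Periwinkle → Nudibranch (levels 1 through 3).
All prey of Nudibranch (Periwinkle 2, Barnacle 2) are at level 2 or above, so Nudibranch is at level 1 + 2 = 3.
Every consumer has at least one prey at level 2 or below, so none exceeds level 3.

3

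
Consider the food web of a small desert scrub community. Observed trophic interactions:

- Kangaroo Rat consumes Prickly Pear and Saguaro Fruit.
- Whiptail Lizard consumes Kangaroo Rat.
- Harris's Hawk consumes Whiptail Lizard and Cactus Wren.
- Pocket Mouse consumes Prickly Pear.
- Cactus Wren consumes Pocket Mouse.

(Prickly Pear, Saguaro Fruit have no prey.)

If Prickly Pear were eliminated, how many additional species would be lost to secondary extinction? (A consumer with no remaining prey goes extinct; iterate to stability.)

Remove Prickly Pear.
Round 1: Pocket Mouse (all prey gone) → extinct.
Round 2: Cactus Wren (all prey gone) → extinct.
No further losses. Total secondary extinctions: 2.

2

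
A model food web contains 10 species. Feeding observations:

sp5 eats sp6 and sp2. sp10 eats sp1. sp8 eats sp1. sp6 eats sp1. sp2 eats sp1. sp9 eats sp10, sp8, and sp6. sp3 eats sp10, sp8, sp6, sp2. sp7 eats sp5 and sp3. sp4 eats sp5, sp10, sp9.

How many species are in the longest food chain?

4 species

One longest chain: sp1 → sp10 → sp3 → sp7.
It has 4 species and 3 links.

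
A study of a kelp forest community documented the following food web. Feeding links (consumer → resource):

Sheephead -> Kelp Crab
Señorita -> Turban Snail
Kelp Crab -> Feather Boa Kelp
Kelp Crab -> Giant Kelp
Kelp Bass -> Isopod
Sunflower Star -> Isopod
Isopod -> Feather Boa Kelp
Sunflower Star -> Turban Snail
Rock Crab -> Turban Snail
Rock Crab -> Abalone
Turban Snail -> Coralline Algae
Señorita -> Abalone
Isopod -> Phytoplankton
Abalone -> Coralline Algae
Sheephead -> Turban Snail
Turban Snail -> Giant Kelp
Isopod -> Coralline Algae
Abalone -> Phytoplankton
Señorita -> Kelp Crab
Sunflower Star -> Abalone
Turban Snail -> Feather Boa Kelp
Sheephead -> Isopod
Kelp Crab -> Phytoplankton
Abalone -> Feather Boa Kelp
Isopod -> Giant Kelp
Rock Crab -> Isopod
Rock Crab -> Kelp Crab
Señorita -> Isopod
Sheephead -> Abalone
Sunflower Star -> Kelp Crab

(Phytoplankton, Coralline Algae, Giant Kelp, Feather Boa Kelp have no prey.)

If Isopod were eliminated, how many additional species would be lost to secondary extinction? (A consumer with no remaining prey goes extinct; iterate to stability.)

1

Remove Isopod.
Round 1: Kelp Bass (all prey gone) → extinct.
No further losses. Total secondary extinctions: 1.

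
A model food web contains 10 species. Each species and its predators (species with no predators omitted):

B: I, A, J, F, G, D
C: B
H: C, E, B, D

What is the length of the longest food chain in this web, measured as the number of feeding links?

One longest chain: H → C → B → I.
It has 4 species and 3 links.

3 links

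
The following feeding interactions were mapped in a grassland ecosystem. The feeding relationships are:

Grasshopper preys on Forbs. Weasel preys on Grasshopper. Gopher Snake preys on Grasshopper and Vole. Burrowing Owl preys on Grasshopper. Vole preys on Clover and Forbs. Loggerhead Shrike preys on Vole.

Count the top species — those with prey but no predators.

Top species (has prey, but nothing eats it): Gopher Snake, Loggerhead Shrike, Burrowing Owl, Weasel.
Count: 4.

4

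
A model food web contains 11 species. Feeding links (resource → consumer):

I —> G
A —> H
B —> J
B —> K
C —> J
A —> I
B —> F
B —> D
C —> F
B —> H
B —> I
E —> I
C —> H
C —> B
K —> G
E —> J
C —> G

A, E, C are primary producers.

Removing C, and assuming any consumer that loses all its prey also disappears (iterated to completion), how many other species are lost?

Remove C.
Round 1: B (all prey gone) → extinct.
Round 2: K (all prey gone), D (all prey gone), F (all prey gone) → extinct.
No further losses. Total secondary extinctions: 4.

4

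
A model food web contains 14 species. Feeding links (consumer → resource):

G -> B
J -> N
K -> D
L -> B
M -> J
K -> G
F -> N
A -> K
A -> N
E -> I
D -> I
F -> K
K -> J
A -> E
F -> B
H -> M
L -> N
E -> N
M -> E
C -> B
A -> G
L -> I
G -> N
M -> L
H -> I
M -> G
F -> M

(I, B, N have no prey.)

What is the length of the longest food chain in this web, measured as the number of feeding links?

One longest chain: B → G → K → A.
It has 4 species and 3 links.

3 links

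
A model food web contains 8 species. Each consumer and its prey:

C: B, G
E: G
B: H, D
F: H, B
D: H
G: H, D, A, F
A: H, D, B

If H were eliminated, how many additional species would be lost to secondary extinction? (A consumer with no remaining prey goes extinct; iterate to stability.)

7

Remove H.
Round 1: D (all prey gone) → extinct.
Round 2: B (all prey gone) → extinct.
Round 3: A (all prey gone), F (all prey gone) → extinct.
Round 4: G (all prey gone) → extinct.
Round 5: C (all prey gone), E (all prey gone) → extinct.
No further losses. Total secondary extinctions: 7.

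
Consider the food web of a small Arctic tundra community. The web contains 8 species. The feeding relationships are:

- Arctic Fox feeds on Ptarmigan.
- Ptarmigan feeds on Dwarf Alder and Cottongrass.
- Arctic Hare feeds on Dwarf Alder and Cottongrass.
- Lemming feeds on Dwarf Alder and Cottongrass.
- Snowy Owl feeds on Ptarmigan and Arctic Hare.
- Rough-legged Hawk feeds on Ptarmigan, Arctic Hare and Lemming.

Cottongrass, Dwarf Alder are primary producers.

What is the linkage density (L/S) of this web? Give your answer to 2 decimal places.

L/S = 1.50

There are L = 12 links among S = 8 species.
L/S = 12/8 = 1.5000 ≈ 1.50.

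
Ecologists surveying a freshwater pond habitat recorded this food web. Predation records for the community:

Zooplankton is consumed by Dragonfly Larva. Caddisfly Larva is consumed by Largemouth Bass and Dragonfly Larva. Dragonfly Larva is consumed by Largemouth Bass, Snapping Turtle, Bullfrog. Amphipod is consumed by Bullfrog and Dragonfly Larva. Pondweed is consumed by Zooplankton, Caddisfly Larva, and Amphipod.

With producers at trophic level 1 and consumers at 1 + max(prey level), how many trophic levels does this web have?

4

Producers (level 1): Pondweed.
Pondweed → Zooplankton → Dragonfly Larva → Snapping Turtle gives Snapping Turtle level 4.
No species has a prey at level 4, so no species reaches level 5.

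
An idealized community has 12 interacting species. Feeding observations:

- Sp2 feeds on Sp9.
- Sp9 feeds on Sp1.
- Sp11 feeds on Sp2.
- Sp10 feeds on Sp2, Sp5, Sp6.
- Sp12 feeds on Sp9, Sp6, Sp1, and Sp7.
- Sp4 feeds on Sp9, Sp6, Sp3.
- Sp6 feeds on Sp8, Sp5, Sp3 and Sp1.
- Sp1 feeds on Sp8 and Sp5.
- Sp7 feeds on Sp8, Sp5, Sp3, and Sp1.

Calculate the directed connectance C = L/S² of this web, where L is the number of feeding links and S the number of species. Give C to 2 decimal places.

C = 0.16

The web has S = 12 species and L = 23 feeding links.
C = L / S² = 23 / 144 = 0.1597 ≈ 0.16.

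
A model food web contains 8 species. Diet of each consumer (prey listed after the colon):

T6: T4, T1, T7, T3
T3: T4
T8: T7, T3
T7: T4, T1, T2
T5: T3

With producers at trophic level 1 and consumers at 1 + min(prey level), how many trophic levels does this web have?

Producers (level 1): T4, T1, T2.
Following each consumer down to its lowest-level prey: T4 → T3 → T5 (levels 1 through 3).
All prey of T5 (T3 2) are at level 2 or above, so T5 is at level 1 + 2 = 3.
Every consumer has at least one prey at level 2 or below, so none exceeds level 3.

3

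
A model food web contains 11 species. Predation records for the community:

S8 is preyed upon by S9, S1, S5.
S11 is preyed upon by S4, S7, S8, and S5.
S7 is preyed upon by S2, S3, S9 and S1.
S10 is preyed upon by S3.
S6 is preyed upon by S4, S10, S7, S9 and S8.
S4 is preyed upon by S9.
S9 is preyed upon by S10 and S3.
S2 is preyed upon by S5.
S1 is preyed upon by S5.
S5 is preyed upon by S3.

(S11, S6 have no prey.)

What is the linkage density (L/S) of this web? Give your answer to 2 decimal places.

L/S = 2.09

There are L = 23 links among S = 11 species.
L/S = 23/11 = 2.0909 ≈ 2.09.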